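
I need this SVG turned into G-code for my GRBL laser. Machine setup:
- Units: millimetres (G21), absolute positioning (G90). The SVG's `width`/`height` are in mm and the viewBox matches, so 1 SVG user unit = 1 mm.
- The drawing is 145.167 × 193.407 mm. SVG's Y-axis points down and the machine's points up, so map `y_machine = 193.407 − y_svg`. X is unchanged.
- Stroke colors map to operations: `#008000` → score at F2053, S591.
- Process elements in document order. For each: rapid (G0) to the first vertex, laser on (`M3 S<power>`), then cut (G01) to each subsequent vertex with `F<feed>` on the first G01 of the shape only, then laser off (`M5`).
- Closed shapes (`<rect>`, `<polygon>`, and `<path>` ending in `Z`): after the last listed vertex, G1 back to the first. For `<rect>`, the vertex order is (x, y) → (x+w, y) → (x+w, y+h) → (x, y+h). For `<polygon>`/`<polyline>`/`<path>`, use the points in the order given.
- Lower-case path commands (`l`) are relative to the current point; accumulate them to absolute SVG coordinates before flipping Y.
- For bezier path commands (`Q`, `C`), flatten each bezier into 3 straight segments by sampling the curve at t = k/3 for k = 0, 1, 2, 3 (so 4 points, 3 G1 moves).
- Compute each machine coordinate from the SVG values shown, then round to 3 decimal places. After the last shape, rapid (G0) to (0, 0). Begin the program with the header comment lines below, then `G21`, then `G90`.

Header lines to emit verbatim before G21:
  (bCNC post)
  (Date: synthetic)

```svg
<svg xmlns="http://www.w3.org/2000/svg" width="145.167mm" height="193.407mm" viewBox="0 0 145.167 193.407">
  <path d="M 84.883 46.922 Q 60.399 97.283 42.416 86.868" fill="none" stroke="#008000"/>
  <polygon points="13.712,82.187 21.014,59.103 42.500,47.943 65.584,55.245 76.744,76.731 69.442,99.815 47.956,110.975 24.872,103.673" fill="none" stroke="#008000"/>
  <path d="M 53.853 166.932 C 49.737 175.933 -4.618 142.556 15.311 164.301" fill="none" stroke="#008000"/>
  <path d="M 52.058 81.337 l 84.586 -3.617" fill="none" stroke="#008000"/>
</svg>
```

viewBox `0 0 145.167 193.407` with mm width/height → 1 unit = 1 mm. Flip: y_m = 193.407 − y_svg.

**Shape 1** — `<path>` quadratic bezier, stroke `#008000` → score (S591, F2053). Control points (SVG): P0=(84.883,46.922), P1=(60.399,97.283), P2=(42.416,86.868); sampled at t=k/3. Machine vertices: (84.883,146.485) → (69.283,119.664) → (55.127,106.349) → (42.416,106.539). Open path.

**Shape 2** — `<polygon>` regular polygon, stroke `#008000` → score (S591, F2053). Machine vertices: (13.712,111.220) → (21.014,134.304) → (42.500,145.464) → (65.584,138.162) → (76.744,116.676) → (69.442,93.592) → (47.956,82.432) → (24.872,89.734) → (13.712,111.220). Closed: final G1 returns to the first vertex.

**Shape 3** — `<path>` cubic bezier, stroke `#008000` → score (S591, F2053). Control points (SVG): P0=(53.853,166.932), P1=(49.737,175.933), P2=(-4.618,142.556), P3=(15.311,164.301); sampled at t=k/3. Machine vertices: (53.853,26.475) → (37.603,27.989) → (15.531,36.088) → (15.311,29.106). Open path.

**Shape 4** — `<path>` line segment, stroke `#008000` → score (S591, F2053). Machine vertices: (52.058,112.070) → (136.644,115.687). Open path.

(bCNC post)
(Date: synthetic)
G21
G90
G0 X84.883 Y146.485
M3 S591
G01 X69.283 Y119.664 F2053
G01 X55.127 Y106.349
G01 X42.416 Y106.539
M5
G0 X13.712 Y111.220
M3 S591
G01 X21.014 Y134.304 F2053
G01 X42.500 Y145.464
G01 X65.584 Y138.162
G01 X76.744 Y116.676
G01 X69.442 Y93.592
G01 X47.956 Y82.432
G01 X24.872 Y89.734
G01 X13.712 Y111.220
M5
G0 X53.853 Y26.475
M3 S591
G01 X37.603 Y27.989 F2053
G01 X15.531 Y36.088
G01 X15.311 Y29.106
M5
G0 X52.058 Y112.070
M3 S591
G01 X136.644 Y115.687 F2053
M5
G0 X0.000 Y0.000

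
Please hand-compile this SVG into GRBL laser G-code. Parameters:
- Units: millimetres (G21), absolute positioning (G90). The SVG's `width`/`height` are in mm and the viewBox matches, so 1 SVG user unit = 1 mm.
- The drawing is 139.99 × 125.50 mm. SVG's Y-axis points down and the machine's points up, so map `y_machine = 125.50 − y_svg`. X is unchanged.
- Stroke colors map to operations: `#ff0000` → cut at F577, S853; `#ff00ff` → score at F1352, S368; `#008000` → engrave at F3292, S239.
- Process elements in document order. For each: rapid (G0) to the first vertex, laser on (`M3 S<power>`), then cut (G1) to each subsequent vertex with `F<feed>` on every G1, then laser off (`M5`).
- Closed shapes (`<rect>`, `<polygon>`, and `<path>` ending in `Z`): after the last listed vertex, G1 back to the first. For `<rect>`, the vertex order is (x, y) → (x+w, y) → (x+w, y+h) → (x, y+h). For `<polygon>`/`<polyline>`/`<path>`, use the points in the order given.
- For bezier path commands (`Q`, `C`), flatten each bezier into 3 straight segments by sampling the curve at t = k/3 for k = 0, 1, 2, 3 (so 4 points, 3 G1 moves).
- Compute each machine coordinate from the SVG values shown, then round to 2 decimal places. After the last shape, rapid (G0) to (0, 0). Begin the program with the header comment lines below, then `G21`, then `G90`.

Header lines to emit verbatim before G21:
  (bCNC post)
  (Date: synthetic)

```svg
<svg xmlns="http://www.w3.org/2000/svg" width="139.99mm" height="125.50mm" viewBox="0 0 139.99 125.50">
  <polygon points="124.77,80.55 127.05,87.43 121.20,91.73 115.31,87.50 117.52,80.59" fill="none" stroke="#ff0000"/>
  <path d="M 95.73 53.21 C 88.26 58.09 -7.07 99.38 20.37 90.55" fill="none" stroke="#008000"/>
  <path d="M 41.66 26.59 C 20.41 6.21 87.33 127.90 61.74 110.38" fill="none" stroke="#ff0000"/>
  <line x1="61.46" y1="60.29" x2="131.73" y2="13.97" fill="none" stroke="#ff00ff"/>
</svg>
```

(bCNC post)
(Date: synthetic)
G21
G90
G0 X124.77 Y44.95
M3 S853
G1 X127.05 Y38.07 F577
G1 X121.20 Y33.77 F577
G1 X115.31 Y38.00 F577
G1 X117.52 Y44.91 F577
G1 X124.77 Y44.95 F577
M5
G0 X95.73 Y72.29
M3 S239
G1 X66.77 Y58.48 F3292
G1 X26.05 Y39.62 F3292
G1 X20.37 Y34.95 F3292
M5
G0 X41.66 Y98.91
M3 S853
G1 X43.11 Y82.35 F577
G1 X63.19 Y33.59 F577
G1 X61.74 Y15.12 F577
M5
G0 X61.46 Y65.21
M3 S368
G1 X131.73 Y111.53 F1352
M5
G0 X0.00 Y0.00

1 u = 1 mm; y_m = 125.50 − y.

[1] `<polygon>` regular polygon, #ff0000→cut S853 F577: (124.77,44.95) → (127.05,38.07) → (121.20,33.77) → (115.31,38.00) → (117.52,44.91) → (124.77,44.95) (closed)

[2] `<path>` cubic bezier, #008000→engrave S239 F3292: (95.73,72.29) → (66.77,58.48) → (26.05,39.62) → (20.37,34.95)

[3] `<path>` cubic bezier, #ff0000→cut S853 F577: (41.66,98.91) → (43.11,82.35) → (63.19,33.59) → (61.74,15.12)

[4] `<line>` line segment, #ff00ff→score S368 F1352: (61.46,65.21) → (131.73,111.53)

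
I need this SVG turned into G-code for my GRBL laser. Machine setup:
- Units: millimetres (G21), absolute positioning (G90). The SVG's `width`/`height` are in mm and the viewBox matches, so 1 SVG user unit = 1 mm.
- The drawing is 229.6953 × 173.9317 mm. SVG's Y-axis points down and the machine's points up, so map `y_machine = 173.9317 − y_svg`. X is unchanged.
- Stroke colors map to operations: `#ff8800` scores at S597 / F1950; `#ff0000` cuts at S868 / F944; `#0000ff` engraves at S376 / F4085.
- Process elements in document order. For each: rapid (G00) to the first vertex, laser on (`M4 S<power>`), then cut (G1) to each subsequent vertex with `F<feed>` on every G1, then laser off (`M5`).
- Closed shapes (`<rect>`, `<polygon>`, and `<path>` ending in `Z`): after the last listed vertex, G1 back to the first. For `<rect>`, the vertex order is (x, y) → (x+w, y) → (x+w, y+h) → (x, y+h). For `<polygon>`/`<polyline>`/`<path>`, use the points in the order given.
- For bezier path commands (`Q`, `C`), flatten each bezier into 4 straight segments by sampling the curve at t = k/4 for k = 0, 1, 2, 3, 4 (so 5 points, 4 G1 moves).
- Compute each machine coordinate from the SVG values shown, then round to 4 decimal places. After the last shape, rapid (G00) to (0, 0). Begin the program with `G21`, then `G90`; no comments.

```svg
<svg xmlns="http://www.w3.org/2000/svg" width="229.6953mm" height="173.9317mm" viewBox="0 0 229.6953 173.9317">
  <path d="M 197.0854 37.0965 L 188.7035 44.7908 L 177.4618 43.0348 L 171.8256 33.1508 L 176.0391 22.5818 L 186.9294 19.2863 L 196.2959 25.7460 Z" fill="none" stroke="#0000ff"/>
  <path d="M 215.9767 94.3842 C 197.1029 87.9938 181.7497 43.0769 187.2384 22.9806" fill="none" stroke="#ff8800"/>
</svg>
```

Since the viewBox matches the mm dimensions, user units are millimetres directly. The only transform is the Y-flip y_m = 173.9317 − y_svg.

Shape 1 is a regular polygon drawn with `<path>`. Its stroke #0000ff means engrave at S376, F4085. After flipping Y the toolpath is (197.0854,136.8352) → (188.7035,129.1409) → (177.4618,130.8969) → (171.8256,140.7809) → (176.0391,151.3499) → (186.9294,154.6454) → (196.2959,148.1857) → (197.0854,136.8352), returning to the start.

Shape 2 is a cubic bezier drawn with `<path>`. Its stroke #ff8800 means score at S597, F1950. After flipping Y the toolpath is (215.9767,79.5475) → (202.7521,90.5742) → (192.4716,110.1096) → (186.7591,132.2148) → (187.2384,150.9511).

G21
G90
G00 X197.0854 Y136.8352
M4 S376
G1 X188.7035 Y129.1409 F4085
G1 X177.4618 Y130.8969 F4085
G1 X171.8256 Y140.7809 F4085
G1 X176.0391 Y151.3499 F4085
G1 X186.9294 Y154.6454 F4085
G1 X196.2959 Y148.1857 F4085
G1 X197.0854 Y136.8352 F4085
M5
G00 X215.9767 Y79.5475
M4 S597
G1 X202.7521 Y90.5742 F1950
G1 X192.4716 Y110.1096 F1950
G1 X186.7591 Y132.2148 F1950
G1 X187.2384 Y150.9511 F1950
M5
G00 X0.0000 Y0.0000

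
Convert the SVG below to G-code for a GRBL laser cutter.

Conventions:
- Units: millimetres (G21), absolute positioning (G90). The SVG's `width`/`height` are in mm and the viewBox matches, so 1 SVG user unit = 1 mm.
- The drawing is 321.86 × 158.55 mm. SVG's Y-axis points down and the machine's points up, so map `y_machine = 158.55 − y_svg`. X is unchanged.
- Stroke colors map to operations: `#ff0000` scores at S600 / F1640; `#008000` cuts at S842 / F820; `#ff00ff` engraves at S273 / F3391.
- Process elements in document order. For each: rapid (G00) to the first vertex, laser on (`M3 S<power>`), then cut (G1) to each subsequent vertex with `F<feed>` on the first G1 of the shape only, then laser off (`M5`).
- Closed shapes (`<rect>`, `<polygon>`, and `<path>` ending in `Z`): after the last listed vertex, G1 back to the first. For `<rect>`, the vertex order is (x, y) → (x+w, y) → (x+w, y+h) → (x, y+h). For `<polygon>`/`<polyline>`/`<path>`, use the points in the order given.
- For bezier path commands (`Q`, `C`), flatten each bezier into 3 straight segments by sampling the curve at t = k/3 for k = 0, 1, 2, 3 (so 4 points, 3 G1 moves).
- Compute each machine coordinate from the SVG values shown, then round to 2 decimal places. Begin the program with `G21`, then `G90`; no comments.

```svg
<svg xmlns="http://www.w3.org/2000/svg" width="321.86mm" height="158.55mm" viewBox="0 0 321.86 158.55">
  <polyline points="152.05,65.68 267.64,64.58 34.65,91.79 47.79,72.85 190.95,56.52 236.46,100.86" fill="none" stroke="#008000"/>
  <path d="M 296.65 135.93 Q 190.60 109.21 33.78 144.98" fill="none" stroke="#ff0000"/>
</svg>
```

1 u = 1 mm; y_m = 158.55 − y.

[1] `<polyline>` open polyline, #008000→cut S842 F820: (152.05,92.87) → (267.64,93.97) → (34.65,66.76) → (47.79,85.70) → (190.95,102.03) → (236.46,57.69)

[2] `<path>` quadratic bezier, #ff0000→score S600 F1640: (296.65,22.62) → (220.31,33.49) → (132.69,30.47) → (33.78,13.57)

G21
G90
G00 X152.05 Y92.87
M3 S842
G1 X267.64 Y93.97 F820
G1 X34.65 Y66.76
G1 X47.79 Y85.70
G1 X190.95 Y102.03
G1 X236.46 Y57.69
M5
G00 X296.65 Y22.62
M3 S600
G1 X220.31 Y33.49 F1640
G1 X132.69 Y30.47
G1 X33.78 Y13.57
M5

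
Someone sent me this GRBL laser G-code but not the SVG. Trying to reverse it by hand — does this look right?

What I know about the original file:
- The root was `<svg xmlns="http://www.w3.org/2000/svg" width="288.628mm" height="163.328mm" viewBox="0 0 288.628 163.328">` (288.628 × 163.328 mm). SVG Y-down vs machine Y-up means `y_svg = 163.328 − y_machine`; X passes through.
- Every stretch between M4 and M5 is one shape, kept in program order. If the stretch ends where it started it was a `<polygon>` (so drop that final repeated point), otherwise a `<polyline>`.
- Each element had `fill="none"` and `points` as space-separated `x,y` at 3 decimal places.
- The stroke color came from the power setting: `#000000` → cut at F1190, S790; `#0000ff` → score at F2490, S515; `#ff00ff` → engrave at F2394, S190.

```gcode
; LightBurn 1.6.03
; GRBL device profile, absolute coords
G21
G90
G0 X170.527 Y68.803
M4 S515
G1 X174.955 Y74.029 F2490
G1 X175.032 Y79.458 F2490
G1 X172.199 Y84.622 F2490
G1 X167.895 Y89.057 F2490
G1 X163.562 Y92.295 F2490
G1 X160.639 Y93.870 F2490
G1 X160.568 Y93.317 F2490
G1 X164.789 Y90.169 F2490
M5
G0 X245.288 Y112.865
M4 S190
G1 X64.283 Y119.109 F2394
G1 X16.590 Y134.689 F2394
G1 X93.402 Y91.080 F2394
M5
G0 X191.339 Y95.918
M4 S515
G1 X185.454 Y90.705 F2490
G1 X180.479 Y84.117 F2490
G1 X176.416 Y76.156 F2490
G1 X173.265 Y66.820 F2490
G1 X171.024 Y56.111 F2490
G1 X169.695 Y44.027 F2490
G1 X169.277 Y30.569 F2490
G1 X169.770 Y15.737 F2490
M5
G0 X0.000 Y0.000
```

y_svg = 163.328 − y_m.

[1] S515→`#0000ff` (score); open run; points: 170.527,94.525 174.955,89.299 175.032,83.870 172.199,78.706 167.895,74.271 163.562,71.033 160.639,69.458 160.568,70.011 164.789,73.159

[2] S190→`#ff00ff` (engrave); open run; points: 245.288,50.463 64.283,44.219 16.590,28.639 93.402,72.248

[3] S515→`#0000ff` (score); open run; points: 191.339,67.410 185.454,72.623 180.479,79.211 176.416,87.172 173.265,96.508 171.024,107.217 169.695,119.301 169.277,132.759 169.770,147.591

<svg xmlns="http://www.w3.org/2000/svg" width="288.628mm" height="163.328mm" viewBox="0 0 288.628 163.328">
  <polyline points="170.527,94.525 174.955,89.299 175.032,83.870 172.199,78.706 167.895,74.271 163.562,71.033 160.639,69.458 160.568,70.011 164.789,73.159" fill="none" stroke="#0000ff"/>
  <polyline points="245.288,50.463 64.283,44.219 16.590,28.639 93.402,72.248" fill="none" stroke="#ff00ff"/>
  <polyline points="191.339,67.410 185.454,72.623 180.479,79.211 176.416,87.172 173.265,96.508 171.024,107.217 169.695,119.301 169.277,132.759 169.770,147.591" fill="none" stroke="#0000ff"/>
</svg>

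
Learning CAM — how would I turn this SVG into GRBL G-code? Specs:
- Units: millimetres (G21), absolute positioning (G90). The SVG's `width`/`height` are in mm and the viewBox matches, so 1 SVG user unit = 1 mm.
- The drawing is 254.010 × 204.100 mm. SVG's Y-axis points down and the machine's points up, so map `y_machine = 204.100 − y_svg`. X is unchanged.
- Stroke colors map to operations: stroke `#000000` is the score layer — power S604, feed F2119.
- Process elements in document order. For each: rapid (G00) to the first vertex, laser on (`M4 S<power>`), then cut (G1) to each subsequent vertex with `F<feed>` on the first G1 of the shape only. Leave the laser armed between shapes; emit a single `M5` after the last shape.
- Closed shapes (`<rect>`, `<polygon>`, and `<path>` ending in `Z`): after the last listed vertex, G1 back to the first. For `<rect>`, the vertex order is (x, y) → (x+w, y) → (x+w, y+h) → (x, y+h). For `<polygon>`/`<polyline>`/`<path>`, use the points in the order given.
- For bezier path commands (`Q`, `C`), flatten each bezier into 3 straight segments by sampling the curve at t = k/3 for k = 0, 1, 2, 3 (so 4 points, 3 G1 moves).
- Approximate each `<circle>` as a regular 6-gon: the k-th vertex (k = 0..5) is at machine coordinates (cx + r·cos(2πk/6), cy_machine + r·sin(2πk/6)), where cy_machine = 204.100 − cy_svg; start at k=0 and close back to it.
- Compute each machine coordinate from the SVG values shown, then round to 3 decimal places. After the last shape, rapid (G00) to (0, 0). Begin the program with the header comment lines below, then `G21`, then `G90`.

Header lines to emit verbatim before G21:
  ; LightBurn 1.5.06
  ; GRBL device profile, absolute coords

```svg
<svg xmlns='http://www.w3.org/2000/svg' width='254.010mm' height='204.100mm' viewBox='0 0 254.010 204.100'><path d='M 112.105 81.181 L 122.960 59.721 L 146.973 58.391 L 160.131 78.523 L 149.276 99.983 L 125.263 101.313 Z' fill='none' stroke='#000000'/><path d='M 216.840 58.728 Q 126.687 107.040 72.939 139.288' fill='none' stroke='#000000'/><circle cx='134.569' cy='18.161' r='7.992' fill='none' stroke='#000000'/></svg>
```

; LightBurn 1.5.06
; GRBL device profile, absolute coords
G21
G90
G00 X112.105 Y122.919
M4 S604
G1 X122.960 Y144.379 F2119
G1 X146.973 Y145.709
G1 X160.131 Y125.577
G1 X149.276 Y104.117
G1 X125.263 Y102.787
G1 X112.105 Y122.919
G00 X216.840 Y145.372
M4 S604
G1 X160.783 Y114.949 F2119
G1 X112.816 Y88.096
G1 X72.939 Y64.812
G00 X142.561 Y185.939
M4 S604
G1 X138.565 Y192.860 F2119
G1 X130.573 Y192.860
G1 X126.577 Y185.939
G1 X130.573 Y179.018
G1 X138.565 Y179.018
G1 X142.561 Y185.939
M5
G00 X0.000 Y0.000

Since the viewBox matches the mm dimensions, user units are millimetres directly. The only transform is the Y-flip y_m = 204.100 − y_svg.

Shape 1 is a regular polygon drawn with `<path>`. Its stroke #000000 means score at S604, F2119. After flipping Y the toolpath is (112.105,122.919) → (122.960,144.379) → (146.973,145.709) → (160.131,125.577) → (149.276,104.117) → (125.263,102.787) → (112.105,122.919), returning to the start.

Shape 2 is a quadratic bezier drawn with `<path>`. Its stroke #000000 means score at S604, F2119. After flipping Y the toolpath is (216.840,145.372) → (160.783,114.949) → (112.816,88.096) → (72.939,64.812).

Shape 3 is a circle drawn with `<circle>`. Its stroke #000000 means score at S604, F2119. After flipping Y the toolpath is (142.561,185.939) → (138.565,192.860) → (130.573,192.860) → (126.577,185.939) → (130.573,179.018) → (138.565,179.018) → (142.561,185.939), returning to the start.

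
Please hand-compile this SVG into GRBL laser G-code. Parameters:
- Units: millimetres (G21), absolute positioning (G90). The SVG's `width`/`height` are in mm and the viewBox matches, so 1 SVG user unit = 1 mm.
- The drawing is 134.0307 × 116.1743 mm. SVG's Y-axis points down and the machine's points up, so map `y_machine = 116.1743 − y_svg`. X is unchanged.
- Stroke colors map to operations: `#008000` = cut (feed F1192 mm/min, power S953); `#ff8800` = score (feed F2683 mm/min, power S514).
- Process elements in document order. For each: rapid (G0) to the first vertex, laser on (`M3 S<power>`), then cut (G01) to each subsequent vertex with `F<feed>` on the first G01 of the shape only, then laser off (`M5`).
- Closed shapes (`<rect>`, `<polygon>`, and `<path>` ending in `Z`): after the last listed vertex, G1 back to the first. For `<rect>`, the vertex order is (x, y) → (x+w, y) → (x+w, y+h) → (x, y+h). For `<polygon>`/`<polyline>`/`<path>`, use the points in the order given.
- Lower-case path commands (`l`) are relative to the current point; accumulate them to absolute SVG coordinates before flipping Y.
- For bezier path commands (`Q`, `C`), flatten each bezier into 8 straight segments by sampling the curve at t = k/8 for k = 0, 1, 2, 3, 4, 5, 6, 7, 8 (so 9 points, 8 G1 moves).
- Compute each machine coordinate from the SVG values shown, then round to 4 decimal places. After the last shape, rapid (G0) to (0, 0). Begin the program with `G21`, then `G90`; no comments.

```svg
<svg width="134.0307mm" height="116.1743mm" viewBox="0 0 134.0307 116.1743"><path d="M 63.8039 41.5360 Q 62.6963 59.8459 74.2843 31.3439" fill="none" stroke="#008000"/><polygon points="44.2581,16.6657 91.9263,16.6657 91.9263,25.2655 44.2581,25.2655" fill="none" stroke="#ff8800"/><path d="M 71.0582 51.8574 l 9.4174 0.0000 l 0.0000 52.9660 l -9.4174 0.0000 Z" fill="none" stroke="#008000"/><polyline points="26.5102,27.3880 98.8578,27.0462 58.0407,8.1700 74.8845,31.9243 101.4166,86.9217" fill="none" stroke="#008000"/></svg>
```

1 u = 1 mm; y_m = 116.1743 − y.

[1] `<path>` quadratic bezier, #008000→cut S953 F1192: (63.8039,74.6383) → (63.7254,70.7923) → (64.0436,68.4091) → (64.7585,67.4888) → (65.8702,68.0314) → (67.3786,70.0368) → (69.2838,73.5051) → (71.5857,78.4363) → (74.2843,84.8304)

[2] `<polygon>` rectangle, #ff8800→score S514 F2683: (44.2581,99.5086) → (91.9263,99.5086) → (91.9263,90.9088) → (44.2581,90.9088) → (44.2581,99.5086) (closed)

[3] `<path>` rectangle, #008000→cut S953 F1192: (71.0582,64.3169) → (80.4756,64.3169) → (80.4756,11.3509) → (71.0582,11.3509) → (71.0582,64.3169) (closed)

[4] `<polyline>` open polyline, #008000→cut S953 F1192: (26.5102,88.7863) → (98.8578,89.1281) → (58.0407,108.0043) → (74.8845,84.2500) → (101.4166,29.2526)

G21
G90
G0 X63.8039 Y74.6383
M3 S953
G01 X63.7254 Y70.7923 F1192
G01 X64.0436 Y68.4091
G01 X64.7585 Y67.4888
G01 X65.8702 Y68.0314
G01 X67.3786 Y70.0368
G01 X69.2838 Y73.5051
G01 X71.5857 Y78.4363
G01 X74.2843 Y84.8304
M5
G0 X44.2581 Y99.5086
M3 S514
G01 X91.9263 Y99.5086 F2683
G01 X91.9263 Y90.9088
G01 X44.2581 Y90.9088
G01 X44.2581 Y99.5086
M5
G0 X71.0582 Y64.3169
M3 S953
G01 X80.4756 Y64.3169 F1192
G01 X80.4756 Y11.3509
G01 X71.0582 Y11.3509
G01 X71.0582 Y64.3169
M5
G0 X26.5102 Y88.7863
M3 S953
G01 X98.8578 Y89.1281 F1192
G01 X58.0407 Y108.0043
G01 X74.8845 Y84.2500
G01 X101.4166 Y29.2526
M5
G0 X0.0000 Y0.0000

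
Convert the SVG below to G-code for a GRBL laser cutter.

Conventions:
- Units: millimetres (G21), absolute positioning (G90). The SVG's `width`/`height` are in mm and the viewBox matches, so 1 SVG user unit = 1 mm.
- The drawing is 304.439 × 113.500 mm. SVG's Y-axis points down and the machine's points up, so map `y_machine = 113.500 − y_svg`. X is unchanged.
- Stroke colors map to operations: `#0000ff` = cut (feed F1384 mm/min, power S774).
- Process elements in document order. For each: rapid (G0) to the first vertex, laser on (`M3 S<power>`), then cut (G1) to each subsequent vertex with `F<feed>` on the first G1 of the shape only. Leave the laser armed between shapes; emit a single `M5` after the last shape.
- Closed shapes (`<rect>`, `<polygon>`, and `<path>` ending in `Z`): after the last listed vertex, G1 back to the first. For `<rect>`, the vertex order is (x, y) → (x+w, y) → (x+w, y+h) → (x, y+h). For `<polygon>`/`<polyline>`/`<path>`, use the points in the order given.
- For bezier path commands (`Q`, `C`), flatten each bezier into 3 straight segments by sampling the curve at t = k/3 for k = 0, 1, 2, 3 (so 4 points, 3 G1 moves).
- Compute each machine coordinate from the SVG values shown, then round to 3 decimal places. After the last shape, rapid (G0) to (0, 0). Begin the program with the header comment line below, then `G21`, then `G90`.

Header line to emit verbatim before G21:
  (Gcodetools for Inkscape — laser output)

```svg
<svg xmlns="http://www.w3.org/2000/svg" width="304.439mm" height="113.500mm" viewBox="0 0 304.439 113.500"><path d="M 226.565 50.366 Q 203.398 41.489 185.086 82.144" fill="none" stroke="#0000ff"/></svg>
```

Since the viewBox matches the mm dimensions, user units are millimetres directly. The only transform is the Y-flip y_m = 113.500 − y_svg.

Shape 1 is a quadratic bezier drawn with `<path>`. Its stroke #0000ff means cut at S774, F1384. After flipping Y the toolpath is (226.565,63.134) → (211.660,63.548) → (197.833,52.956) → (185.086,31.356).

(Gcodetools for Inkscape — laser output)
G21
G90
G0 X226.565 Y63.134
M3 S774
G1 X211.660 Y63.548 F1384
G1 X197.833 Y52.956
G1 X185.086 Y31.356
M5
G0 X0.000 Y0.000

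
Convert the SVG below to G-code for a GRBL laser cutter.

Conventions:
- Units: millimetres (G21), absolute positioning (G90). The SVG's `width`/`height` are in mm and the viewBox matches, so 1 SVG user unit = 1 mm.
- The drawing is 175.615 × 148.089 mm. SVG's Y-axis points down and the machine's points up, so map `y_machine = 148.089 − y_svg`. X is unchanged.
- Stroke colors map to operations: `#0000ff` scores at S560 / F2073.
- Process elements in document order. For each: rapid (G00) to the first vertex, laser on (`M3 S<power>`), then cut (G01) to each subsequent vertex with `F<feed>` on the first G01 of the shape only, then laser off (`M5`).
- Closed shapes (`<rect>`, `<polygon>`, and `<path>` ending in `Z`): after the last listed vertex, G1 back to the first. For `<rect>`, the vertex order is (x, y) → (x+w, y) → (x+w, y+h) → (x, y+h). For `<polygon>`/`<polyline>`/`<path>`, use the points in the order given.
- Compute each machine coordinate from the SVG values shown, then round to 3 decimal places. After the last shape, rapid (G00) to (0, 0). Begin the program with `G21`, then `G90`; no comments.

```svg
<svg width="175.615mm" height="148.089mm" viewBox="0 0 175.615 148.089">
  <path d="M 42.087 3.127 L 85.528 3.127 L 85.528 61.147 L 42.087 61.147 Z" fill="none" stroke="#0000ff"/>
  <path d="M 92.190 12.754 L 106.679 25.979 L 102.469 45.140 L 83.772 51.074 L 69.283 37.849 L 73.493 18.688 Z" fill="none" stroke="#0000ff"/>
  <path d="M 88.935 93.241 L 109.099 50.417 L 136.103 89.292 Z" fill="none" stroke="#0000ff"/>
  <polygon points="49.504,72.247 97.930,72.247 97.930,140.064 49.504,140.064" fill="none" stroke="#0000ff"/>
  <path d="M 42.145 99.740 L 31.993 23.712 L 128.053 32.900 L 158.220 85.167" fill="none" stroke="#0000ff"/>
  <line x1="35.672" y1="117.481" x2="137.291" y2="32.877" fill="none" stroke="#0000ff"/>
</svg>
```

1 u = 1 mm; y_m = 148.089 − y.

[1] `<path>` rectangle, #0000ff→score S560 F2073: (42.087,144.962) → (85.528,144.962) → (85.528,86.942) → (42.087,86.942) → (42.087,144.962) (closed)

[2] `<path>` regular polygon, #0000ff→score S560 F2073: (92.190,135.335) → (106.679,122.110) → (102.469,102.949) → (83.772,97.015) → (69.283,110.240) → (73.493,129.401) → (92.190,135.335) (closed)

[3] `<path>` regular polygon, #0000ff→score S560 F2073: (88.935,54.848) → (109.099,97.672) → (136.103,58.797) → (88.935,54.848) (closed)

[4] `<polygon>` rectangle, #0000ff→score S560 F2073: (49.504,75.842) → (97.930,75.842) → (97.930,8.025) → (49.504,8.025) → (49.504,75.842) (closed)

[5] `<path>` open polyline, #0000ff→score S560 F2073: (42.145,48.349) → (31.993,124.377) → (128.053,115.189) → (158.220,62.922)

[6] `<line>` line segment, #0000ff→score S560 F2073: (35.672,30.608) → (137.291,115.212)

G21
G90
G00 X42.087 Y144.962
M3 S560
G01 X85.528 Y144.962 F2073
G01 X85.528 Y86.942
G01 X42.087 Y86.942
G01 X42.087 Y144.962
M5
G00 X92.190 Y135.335
M3 S560
G01 X106.679 Y122.110 F2073
G01 X102.469 Y102.949
G01 X83.772 Y97.015
G01 X69.283 Y110.240
G01 X73.493 Y129.401
G01 X92.190 Y135.335
M5
G00 X88.935 Y54.848
M3 S560
G01 X109.099 Y97.672 F2073
G01 X136.103 Y58.797
G01 X88.935 Y54.848
M5
G00 X49.504 Y75.842
M3 S560
G01 X97.930 Y75.842 F2073
G01 X97.930 Y8.025
G01 X49.504 Y8.025
G01 X49.504 Y75.842
M5
G00 X42.145 Y48.349
M3 S560
G01 X31.993 Y124.377 F2073
G01 X128.053 Y115.189
G01 X158.220 Y62.922
M5
G00 X35.672 Y30.608
M3 S560
G01 X137.291 Y115.212 F2073
M5
G00 X0.000 Y0.000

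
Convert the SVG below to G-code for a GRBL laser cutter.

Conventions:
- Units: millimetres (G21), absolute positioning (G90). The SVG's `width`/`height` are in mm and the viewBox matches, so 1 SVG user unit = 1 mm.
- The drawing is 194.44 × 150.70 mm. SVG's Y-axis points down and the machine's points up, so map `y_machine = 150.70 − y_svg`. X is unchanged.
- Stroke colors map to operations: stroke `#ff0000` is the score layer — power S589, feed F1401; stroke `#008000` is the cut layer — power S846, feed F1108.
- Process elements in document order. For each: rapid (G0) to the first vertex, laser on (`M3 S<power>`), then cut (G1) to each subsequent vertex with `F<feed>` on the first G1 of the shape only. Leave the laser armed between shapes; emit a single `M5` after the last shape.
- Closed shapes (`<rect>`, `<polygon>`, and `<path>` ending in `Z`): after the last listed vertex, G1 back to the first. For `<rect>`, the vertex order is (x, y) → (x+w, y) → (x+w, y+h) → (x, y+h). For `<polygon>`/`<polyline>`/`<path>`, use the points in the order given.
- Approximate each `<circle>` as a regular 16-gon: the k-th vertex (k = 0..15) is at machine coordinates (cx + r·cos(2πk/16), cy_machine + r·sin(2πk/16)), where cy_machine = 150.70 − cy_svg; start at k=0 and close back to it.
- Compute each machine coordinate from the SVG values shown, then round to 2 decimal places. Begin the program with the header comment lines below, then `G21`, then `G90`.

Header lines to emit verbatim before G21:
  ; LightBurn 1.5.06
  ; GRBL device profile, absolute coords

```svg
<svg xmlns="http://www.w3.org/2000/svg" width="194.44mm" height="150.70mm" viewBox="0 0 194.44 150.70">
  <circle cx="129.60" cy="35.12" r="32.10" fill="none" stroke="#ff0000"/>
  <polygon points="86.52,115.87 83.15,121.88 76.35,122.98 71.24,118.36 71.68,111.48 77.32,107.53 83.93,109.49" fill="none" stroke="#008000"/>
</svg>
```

viewBox `0 0 194.44 150.70` with mm width/height → 1 unit = 1 mm. Flip: y_m = 150.70 − y_svg.

**Shape 1** — `<circle>` circle, stroke `#ff0000` → score (S589, F1401). Machine vertices: (161.70,115.58) → (159.26,127.86) → (152.30,138.28) → (141.88,145.24) → (129.60,147.68) → (117.32,145.24) → (106.90,138.28) → (99.94,127.86) → (97.50,115.58) → (99.94,103.30) → (106.90,92.88) → (117.32,85.92) → (129.60,83.48) → (141.88,85.92) → (152.30,92.88) → (159.26,103.30) → (161.70,115.58). Closed: final G1 returns to the first vertex.

**Shape 2** — `<polygon>` regular polygon, stroke `#008000` → cut (S846, F1108). Machine vertices: (86.52,34.83) → (83.15,28.82) → (76.35,27.72) → (71.24,32.34) → (71.68,39.22) → (77.32,43.17) → (83.93,41.21) → (86.52,34.83). Closed: final G1 returns to the first vertex.

; LightBurn 1.5.06
; GRBL device profile, absolute coords
G21
G90
G0 X161.70 Y115.58
M3 S589
G1 X159.26 Y127.86 F1401
G1 X152.30 Y138.28
G1 X141.88 Y145.24
G1 X129.60 Y147.68
G1 X117.32 Y145.24
G1 X106.90 Y138.28
G1 X99.94 Y127.86
G1 X97.50 Y115.58
G1 X99.94 Y103.30
G1 X106.90 Y92.88
G1 X117.32 Y85.92
G1 X129.60 Y83.48
G1 X141.88 Y85.92
G1 X152.30 Y92.88
G1 X159.26 Y103.30
G1 X161.70 Y115.58
G0 X86.52 Y34.83
M3 S846
G1 X83.15 Y28.82 F1108
G1 X76.35 Y27.72
G1 X71.24 Y32.34
G1 X71.68 Y39.22
G1 X77.32 Y43.17
G1 X83.93 Y41.21
G1 X86.52 Y34.83
M5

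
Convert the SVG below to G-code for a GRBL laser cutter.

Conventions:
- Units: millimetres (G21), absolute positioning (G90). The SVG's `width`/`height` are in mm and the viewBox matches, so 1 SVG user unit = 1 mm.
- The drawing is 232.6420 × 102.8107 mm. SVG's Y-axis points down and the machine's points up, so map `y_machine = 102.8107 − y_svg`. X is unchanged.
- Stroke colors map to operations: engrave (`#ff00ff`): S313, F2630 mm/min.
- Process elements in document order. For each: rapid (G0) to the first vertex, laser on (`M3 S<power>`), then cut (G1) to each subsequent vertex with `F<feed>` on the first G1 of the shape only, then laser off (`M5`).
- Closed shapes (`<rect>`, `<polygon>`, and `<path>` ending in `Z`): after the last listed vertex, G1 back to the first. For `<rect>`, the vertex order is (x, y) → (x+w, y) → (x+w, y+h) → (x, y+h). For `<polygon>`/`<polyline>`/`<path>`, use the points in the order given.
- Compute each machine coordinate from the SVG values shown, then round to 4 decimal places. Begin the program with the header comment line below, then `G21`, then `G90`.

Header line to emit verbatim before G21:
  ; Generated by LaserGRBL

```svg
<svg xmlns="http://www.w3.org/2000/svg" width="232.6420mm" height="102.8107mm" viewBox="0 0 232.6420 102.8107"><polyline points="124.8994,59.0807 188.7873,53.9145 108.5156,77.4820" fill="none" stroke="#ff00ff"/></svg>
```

; Generated by LaserGRBL
G21
G90
G0 X124.8994 Y43.7300
M3 S313
G1 X188.7873 Y48.8962 F2630
G1 X108.5156 Y25.3287
M5

1 u = 1 mm; y_m = 102.8107 − y.

[1] `<polyline>` open polyline, #ff00ff→engrave S313 F2630: (124.8994,43.7300) → (188.7873,48.8962) → (108.5156,25.3287)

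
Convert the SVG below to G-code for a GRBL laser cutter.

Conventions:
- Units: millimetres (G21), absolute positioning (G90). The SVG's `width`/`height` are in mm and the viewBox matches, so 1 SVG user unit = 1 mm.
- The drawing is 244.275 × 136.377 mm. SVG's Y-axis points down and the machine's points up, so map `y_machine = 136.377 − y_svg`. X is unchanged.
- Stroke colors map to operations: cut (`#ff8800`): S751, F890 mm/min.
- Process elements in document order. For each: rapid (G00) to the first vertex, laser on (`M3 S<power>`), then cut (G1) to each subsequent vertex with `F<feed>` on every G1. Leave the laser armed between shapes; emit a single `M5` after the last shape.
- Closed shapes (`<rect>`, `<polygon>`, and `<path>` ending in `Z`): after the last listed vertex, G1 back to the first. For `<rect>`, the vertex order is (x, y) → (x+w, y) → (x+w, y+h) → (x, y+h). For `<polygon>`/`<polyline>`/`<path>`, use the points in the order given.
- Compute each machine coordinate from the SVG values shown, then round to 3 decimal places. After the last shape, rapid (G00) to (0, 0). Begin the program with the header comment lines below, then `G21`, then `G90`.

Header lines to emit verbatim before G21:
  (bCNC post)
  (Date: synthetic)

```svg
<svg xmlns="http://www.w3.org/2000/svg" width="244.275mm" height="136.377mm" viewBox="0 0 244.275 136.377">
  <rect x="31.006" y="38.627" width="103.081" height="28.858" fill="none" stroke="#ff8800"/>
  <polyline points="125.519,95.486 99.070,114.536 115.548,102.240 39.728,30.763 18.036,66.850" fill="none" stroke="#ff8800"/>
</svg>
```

(bCNC post)
(Date: synthetic)
G21
G90
G00 X31.006 Y97.750
M3 S751
G1 X134.087 Y97.750 F890
G1 X134.087 Y68.892 F890
G1 X31.006 Y68.892 F890
G1 X31.006 Y97.750 F890
G00 X125.519 Y40.891
M3 S751
G1 X99.070 Y21.841 F890
G1 X115.548 Y34.137 F890
G1 X39.728 Y105.614 F890
G1 X18.036 Y69.527 F890
M5
G00 X0.000 Y0.000

Since the viewBox matches the mm dimensions, user units are millimetres directly. The only transform is the Y-flip y_m = 136.377 − y_svg.

Shape 1 is a rectangle drawn with `<rect>`. Its stroke #ff8800 means cut at S751, F890. After flipping Y the toolpath is (31.006,97.750) → (134.087,97.750) → (134.087,68.892) → (31.006,68.892) → (31.006,97.750), returning to the start.

Shape 2 is a open polyline drawn with `<polyline>`. Its stroke #ff8800 means cut at S751, F890. After flipping Y the toolpath is (125.519,40.891) → (99.070,21.841) → (115.548,34.137) → (39.728,105.614) → (18.036,69.527).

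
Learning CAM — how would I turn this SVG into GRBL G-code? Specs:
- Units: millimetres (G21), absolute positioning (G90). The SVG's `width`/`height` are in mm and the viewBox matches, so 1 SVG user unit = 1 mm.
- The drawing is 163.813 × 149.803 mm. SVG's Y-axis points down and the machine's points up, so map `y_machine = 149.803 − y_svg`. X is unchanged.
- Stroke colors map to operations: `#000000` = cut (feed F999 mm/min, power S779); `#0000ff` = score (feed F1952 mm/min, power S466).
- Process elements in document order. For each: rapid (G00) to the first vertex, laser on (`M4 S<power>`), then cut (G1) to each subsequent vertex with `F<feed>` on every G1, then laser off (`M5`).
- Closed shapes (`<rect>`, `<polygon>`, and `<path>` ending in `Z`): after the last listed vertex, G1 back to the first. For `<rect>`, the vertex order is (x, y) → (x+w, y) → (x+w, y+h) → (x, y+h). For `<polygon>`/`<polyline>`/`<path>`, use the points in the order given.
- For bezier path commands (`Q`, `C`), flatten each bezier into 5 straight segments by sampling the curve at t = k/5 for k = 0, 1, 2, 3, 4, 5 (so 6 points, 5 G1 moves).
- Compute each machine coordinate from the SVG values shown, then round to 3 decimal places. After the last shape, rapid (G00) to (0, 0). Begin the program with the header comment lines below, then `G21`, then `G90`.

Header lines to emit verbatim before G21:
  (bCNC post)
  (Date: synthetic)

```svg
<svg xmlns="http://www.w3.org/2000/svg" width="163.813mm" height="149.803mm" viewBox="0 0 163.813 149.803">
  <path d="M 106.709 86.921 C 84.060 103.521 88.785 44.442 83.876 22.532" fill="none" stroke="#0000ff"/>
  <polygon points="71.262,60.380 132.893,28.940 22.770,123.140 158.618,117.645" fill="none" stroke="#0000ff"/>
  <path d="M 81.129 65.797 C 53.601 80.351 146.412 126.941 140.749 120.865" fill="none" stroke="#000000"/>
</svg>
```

(bCNC post)
(Date: synthetic)
G21
G90
G00 X106.709 Y62.882
M4 S466
G1 X96.108 Y61.101 F1952
G1 X90.301 Y72.066 F1952
G1 X87.511 Y90.360 F1952
G1 X85.961 Y110.568 F1952
G1 X83.876 Y127.271 F1952
M5
G00 X71.262 Y89.423
M4 S466
G1 X132.893 Y120.863 F1952
G1 X22.770 Y26.663 F1952
G1 X158.618 Y32.158 F1952
G1 X71.262 Y89.423 F1952
M5
G00 X81.129 Y84.006
M4 S779
G1 X77.302 Y72.107 F999
G1 X91.854 Y56.585 F999
G1 X114.281 Y41.506 F999
G1 X134.080 Y30.935 F999
G1 X140.749 Y28.938 F999
M5
G00 X0.000 Y0.000

viewBox `0 0 163.813 149.803` with mm width/height → 1 unit = 1 mm. Flip: y_m = 149.803 − y_svg.

**Shape 1** — `<path>` cubic bezier, stroke `#0000ff` → score (S466, F1952). Control points (SVG): P0=(106.709,86.921), P1=(84.060,103.521), P2=(88.785,44.442), P3=(83.876,22.532); sampled at t=k/5. Machine vertices: (106.709,62.882) → (96.108,61.101) → (90.301,72.066) → (87.511,90.360) → (85.961,110.568) → (83.876,127.271). Open path.

**Shape 2** — `<polygon>` closed polygon, stroke `#0000ff` → score (S466, F1952). Machine vertices: (71.262,89.423) → (132.893,120.863) → (22.770,26.663) → (158.618,32.158) → (71.262,89.423). Closed: final G1 returns to the first vertex.

**Shape 3** — `<path>` cubic bezier, stroke `#000000` → cut (S779, F999). Control points (SVG): P0=(81.129,65.797), P1=(53.601,80.351), P2=(146.412,126.941), P3=(140.749,120.865); sampled at t=k/5. Machine vertices: (81.129,84.006) → (77.302,72.107) → (91.854,56.585) → (114.281,41.506) → (134.080,30.935) → (140.749,28.938). Open path.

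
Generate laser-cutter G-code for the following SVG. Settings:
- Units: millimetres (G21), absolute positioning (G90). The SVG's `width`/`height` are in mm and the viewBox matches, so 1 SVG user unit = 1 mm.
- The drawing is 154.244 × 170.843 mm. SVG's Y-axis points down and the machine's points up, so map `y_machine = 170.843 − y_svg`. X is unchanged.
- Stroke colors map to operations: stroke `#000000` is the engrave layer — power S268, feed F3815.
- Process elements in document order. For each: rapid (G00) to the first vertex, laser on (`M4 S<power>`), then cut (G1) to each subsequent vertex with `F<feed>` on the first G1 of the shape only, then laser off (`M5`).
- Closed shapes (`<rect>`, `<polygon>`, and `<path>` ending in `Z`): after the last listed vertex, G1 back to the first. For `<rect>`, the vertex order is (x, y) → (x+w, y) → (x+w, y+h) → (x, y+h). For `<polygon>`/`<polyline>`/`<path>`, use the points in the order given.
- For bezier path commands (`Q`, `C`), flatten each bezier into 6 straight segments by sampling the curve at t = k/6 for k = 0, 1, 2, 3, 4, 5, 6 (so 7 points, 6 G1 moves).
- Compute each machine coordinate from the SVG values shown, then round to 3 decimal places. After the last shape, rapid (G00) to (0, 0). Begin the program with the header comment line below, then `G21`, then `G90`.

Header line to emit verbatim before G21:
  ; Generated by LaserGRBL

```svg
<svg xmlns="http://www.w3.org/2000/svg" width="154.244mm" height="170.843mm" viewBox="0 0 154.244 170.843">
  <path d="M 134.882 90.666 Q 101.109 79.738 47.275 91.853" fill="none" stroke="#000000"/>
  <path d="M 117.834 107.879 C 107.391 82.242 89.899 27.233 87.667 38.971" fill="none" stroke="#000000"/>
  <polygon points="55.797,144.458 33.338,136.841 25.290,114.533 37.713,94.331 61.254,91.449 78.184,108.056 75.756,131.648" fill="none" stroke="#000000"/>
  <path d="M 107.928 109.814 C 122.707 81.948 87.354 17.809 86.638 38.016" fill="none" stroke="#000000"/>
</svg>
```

viewBox `0 0 154.244 170.843` with mm width/height → 1 unit = 1 mm. Flip: y_m = 170.843 − y_svg.

**Shape 1** — `<path>` quadratic bezier, stroke `#000000` → engrave (S268, F3815). Control points (SVG): P0=(134.882,90.666), P1=(101.109,79.738), P2=(47.275,91.853); sampled at t=k/6. Machine vertices: (134.882,80.177) → (123.067,83.180) → (110.138,84.902) → (96.094,85.344) → (80.935,84.506) → (64.662,82.388) → (47.275,78.990). Open path.

**Shape 2** — `<path>` cubic bezier, stroke `#000000` → engrave (S268, F3815). Control points (SVG): P0=(117.834,107.879), P1=(107.391,82.242), P2=(89.899,27.233), P3=(87.667,38.971); sampled at t=k/6. Machine vertices: (117.834,62.964) → (112.128,77.785) → (105.868,94.832) → (99.671,111.434) → (94.159,124.921) → (89.951,132.624) → (87.667,131.872). Open path.

**Shape 3** — `<polygon>` regular polygon, stroke `#000000` → engrave (S268, F3815). Machine vertices: (55.797,26.385) → (33.338,34.002) → (25.290,56.310) → (37.713,76.512) → (61.254,79.394) → (78.184,62.787) → (75.756,39.195) → (55.797,26.385). Closed: final G1 returns to the first vertex.

**Shape 4** — `<path>` cubic bezier, stroke `#000000` → engrave (S268, F3815). Control points (SVG): P0=(107.928,109.814), P1=(122.707,81.948), P2=(87.354,17.809), P3=(86.638,38.016); sampled at t=k/6. Machine vertices: (107.928,61.029) → (111.532,77.426) → (109.136,96.519) → (103.094,114.955) → (95.760,129.386) → (89.490,136.460) → (86.638,132.827). Open path.

; Generated by LaserGRBL
G21
G90
G00 X134.882 Y80.177
M4 S268
G1 X123.067 Y83.180 F3815
G1 X110.138 Y84.902
G1 X96.094 Y85.344
G1 X80.935 Y84.506
G1 X64.662 Y82.388
G1 X47.275 Y78.990
M5
G00 X117.834 Y62.964
M4 S268
G1 X112.128 Y77.785 F3815
G1 X105.868 Y94.832
G1 X99.671 Y111.434
G1 X94.159 Y124.921
G1 X89.951 Y132.624
G1 X87.667 Y131.872
M5
G00 X55.797 Y26.385
M4 S268
G1 X33.338 Y34.002 F3815
G1 X25.290 Y56.310
G1 X37.713 Y76.512
G1 X61.254 Y79.394
G1 X78.184 Y62.787
G1 X75.756 Y39.195
G1 X55.797 Y26.385
M5
G00 X107.928 Y61.029
M4 S268
G1 X111.532 Y77.426 F3815
G1 X109.136 Y96.519
G1 X103.094 Y114.955
G1 X95.760 Y129.386
G1 X89.490 Y136.460
G1 X86.638 Y132.827
M5
G00 X0.000 Y0.000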